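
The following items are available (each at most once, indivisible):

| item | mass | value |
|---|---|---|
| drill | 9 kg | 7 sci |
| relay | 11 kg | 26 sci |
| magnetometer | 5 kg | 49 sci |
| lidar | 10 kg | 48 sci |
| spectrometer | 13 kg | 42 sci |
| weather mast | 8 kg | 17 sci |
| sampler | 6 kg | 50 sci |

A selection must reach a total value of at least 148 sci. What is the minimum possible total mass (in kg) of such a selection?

29

Subsets with value ≥ 148, sorted by total mass:
- magnetometer+lidar+weather mast+sampler: mass 29, value 164
- drill+magnetometer+lidar+sampler: mass 30, value 154
- relay+magnetometer+lidar+sampler: mass 32, value 173
- magnetometer+spectrometer+weather mast+sampler: mass 32, value 158
Minimum mass: 29 kg.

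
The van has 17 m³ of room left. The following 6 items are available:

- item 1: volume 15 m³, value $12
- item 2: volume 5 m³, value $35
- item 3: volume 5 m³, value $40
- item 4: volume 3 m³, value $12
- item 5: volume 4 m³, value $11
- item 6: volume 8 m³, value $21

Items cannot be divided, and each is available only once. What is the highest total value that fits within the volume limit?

This is a 0/1 knapsack; check combinations near the capacity.
- item 2+item 3+item 4+item 5: volume 5+5+3+4=17, value 35+40+12+11=98
- item 2+item 3+item 4: volume 5+5+3=13, value 35+40+12=87
- item 2+item 3+item 5: volume 5+5+4=14, value 35+40+11=86
Best: $98.

$98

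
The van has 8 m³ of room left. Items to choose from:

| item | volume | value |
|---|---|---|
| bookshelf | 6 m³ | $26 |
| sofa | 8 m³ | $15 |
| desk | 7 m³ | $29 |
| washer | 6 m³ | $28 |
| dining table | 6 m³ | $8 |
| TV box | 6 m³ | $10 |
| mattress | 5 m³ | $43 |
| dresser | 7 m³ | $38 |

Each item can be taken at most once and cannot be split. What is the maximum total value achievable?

Check high-value combinations within 8 m³:
- mattress: volume 5, value 43
- dresser: volume 7, value 38
- desk: volume 7, value 29
- washer: volume 6, value 28
Best: $43.

$43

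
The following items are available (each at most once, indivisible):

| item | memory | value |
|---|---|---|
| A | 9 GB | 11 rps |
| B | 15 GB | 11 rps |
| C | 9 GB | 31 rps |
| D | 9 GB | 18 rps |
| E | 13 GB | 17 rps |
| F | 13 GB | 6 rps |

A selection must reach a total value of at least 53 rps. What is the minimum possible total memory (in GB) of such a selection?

27

Subsets with value ≥ 53, sorted by total memory:
- A+C+D: memory 27, value 60
- C+D+E: memory 31, value 66
Minimum memory: 27 GB.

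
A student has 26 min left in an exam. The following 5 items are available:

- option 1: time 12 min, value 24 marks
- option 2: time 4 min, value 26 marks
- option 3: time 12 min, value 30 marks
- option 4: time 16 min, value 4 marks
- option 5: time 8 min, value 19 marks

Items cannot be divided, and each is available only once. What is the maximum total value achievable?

Check high-value combinations within 26 min:
- option 2+option 3+option 5: time 4+12+8=24, value 26+30+19=75
- option 1+option 2+option 5: time 12+4+8=24, value 24+26+19=69
- option 2+option 3: time 4+12=16, value 26+30=56
- option 1+option 3: time 12+12=24, value 24+30=54
- option 1+option 2: time 12+4=16, value 24+26=50
Best: 75 marks.

75 marks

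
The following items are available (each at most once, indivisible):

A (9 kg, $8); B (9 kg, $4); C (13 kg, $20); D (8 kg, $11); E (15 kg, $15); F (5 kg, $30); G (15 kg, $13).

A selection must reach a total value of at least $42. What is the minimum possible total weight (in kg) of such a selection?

Subsets with value ≥ 42, sorted by total weight:
- C+F: weight 18, value 50
- E+F: weight 20, value 45
Minimum weight: 18 kg.

18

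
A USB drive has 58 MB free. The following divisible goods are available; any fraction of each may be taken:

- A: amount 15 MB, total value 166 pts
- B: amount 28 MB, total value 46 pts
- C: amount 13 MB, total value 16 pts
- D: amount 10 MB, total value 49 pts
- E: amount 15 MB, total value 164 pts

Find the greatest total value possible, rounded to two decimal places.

Take in order of value per unit:
- A (166/15 per unit): all 15 → value 166, running total 166.00
- E (164/15 per unit): all 15 → value 164, running total 330.00
- D (49/10 per unit): all 10 → value 49, running total 379.00
- B (46/28 per unit): 18 of 28 → value 18×46/28 = 29.5714, running total 408.57
Total 408.57.

408.57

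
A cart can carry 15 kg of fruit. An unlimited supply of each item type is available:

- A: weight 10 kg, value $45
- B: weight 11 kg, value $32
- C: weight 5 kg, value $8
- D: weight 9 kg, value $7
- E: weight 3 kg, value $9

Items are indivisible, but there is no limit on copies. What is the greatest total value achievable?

$54

Best value-per-unit is A at 45/10; filling with it alone gives 1×45 = 45.
Optimal mix: 1×A + 1×E → weight 13, value 54.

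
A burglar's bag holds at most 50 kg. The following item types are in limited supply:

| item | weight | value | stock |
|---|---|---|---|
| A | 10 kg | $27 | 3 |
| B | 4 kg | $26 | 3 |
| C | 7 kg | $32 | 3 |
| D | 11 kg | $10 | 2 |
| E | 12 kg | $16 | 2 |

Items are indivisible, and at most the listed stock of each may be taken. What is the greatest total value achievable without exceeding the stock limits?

Top feasible selections:
- 2×A + 2×B + 3×C: weight 49, value 202
- 1×A + 3×B + 3×C: weight 43, value 201
- 2×A + 3×B + 2×C: weight 46, value 196
Best: $202.

$202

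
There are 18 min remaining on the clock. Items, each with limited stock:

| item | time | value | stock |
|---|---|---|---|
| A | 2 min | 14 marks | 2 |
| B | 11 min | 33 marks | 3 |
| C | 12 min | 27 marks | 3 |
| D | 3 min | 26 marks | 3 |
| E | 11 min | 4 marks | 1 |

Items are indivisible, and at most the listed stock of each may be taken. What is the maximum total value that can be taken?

Top feasible selections:
- 2×A + 3×D: time 13, value 106
- 1×A + 3×D: time 11, value 92
- 2×A + 1×B + 1×D: time 18, value 87
Best: 106 marks.

106 marks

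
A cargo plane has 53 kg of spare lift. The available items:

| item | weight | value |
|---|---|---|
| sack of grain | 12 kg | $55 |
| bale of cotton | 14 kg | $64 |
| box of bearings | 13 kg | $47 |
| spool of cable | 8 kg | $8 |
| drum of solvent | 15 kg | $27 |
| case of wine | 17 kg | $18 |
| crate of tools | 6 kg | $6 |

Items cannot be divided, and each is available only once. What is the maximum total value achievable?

This is a 0/1 knapsack; check combinations near the capacity.
- sack of grain+bale of cotton+box of bearings+spool of cable+crate of tools: weight 12+14+13+8+6=53, value 55+64+47+8+6=180
- sack of grain+bale of cotton+box of bearings+spool of cable: weight 12+14+13+8=47, value 55+64+47+8=174
- sack of grain+bale of cotton+box of bearings+crate of tools: weight 12+14+13+6=45, value 55+64+47+6=172
- sack of grain+bale of cotton+box of bearings: weight 12+14+13=39, value 55+64+47=166
- sack of grain+bale of cotton+spool of cable+drum of solvent: weight 12+14+8+15=49, value 55+64+8+27=154
Best: $180.

$180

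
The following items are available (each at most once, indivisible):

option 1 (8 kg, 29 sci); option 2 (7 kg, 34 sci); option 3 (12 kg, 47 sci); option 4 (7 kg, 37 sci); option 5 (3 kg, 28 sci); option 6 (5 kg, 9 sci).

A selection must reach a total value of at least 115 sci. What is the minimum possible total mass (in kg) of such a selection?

Subsets with value ≥ 115, sorted by total mass:
- option 1+option 2+option 4+option 5: mass 25, value 128
- option 2+option 3+option 4: mass 26, value 118
- option 3+option 4+option 5+option 6: mass 27, value 121
- option 2+option 3+option 5+option 6: mass 27, value 118
Minimum mass: 25 kg.

25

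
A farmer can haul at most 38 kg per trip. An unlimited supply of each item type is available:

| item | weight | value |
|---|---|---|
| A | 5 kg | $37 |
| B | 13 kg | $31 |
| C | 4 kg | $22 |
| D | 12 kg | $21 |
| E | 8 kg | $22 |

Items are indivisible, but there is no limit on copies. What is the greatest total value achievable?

$266

Best value-per-unit is A at 37/5; filling with it alone gives 7×37 = 259.
Optimal mix: 6×A + 2×C → weight 38, value 266.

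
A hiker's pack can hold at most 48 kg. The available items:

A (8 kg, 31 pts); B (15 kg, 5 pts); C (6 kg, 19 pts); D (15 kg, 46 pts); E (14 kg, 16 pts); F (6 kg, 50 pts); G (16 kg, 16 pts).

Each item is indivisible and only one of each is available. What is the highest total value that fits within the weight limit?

146 pts

This is a 0/1 knapsack; check combinations near the capacity.
- A+C+D+F: weight 8+6+15+6=35, value 31+19+46+50=146
- A+D+E+F: weight 8+15+14+6=43, value 31+46+16+50=143
- A+D+F+G: weight 8+15+6+16=45, value 31+46+50+16=143
Best: 146 pts.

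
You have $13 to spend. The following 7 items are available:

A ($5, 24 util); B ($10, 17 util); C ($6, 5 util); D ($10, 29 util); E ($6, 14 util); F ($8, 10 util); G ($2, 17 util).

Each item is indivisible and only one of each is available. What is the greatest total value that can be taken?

55 util

Check high-value combinations within $13:
- A+E+G: cost 5+6+2=13, value 24+14+17=55
- D+G: cost 10+2=12, value 29+17=46
- A+C+G: cost 5+6+2=13, value 24+5+17=46
- A+G: cost 5+2=7, value 24+17=41
- A+E: cost 5+6=11, value 24+14=38
Best: 55 util.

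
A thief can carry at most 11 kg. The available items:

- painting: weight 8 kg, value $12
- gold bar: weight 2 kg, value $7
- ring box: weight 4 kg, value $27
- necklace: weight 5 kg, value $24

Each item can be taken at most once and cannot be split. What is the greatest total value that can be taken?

Check high-value combinations within 11 kg:
- gold bar+ring box+necklace: weight 2+4+5=11, value 7+27+24=58
- ring box+necklace: weight 4+5=9, value 27+24=51
- gold bar+ring box: weight 2+4=6, value 7+27=34
Best: $58.

$58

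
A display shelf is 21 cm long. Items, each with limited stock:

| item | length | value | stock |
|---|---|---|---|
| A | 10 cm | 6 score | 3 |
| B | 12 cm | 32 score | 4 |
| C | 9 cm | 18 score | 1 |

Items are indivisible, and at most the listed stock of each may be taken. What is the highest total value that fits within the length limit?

50 score

Top feasible selections:
- 1×B + 1×C: length 21, value 50
- 1×B: length 12, value 32
- 1×A + 1×C: length 19, value 24
- 1×C: length 9, value 18
Best: 50 score.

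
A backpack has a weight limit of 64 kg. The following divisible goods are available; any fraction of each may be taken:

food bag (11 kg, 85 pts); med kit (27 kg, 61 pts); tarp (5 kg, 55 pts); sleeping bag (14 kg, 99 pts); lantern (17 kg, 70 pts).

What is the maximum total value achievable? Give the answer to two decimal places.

Take in order of value per unit:
- tarp (55/5 per unit): all 5 → value 55, running total 55.00
- food bag (85/11 per unit): all 11 → value 85, running total 140.00
- sleeping bag (99/14 per unit): all 14 → value 99, running total 239.00
- lantern (70/17 per unit): all 17 → value 70, running total 309.00
- med kit (61/27 per unit): 17 of 27 → value 17×61/27 = 38.4074, running total 347.41
Total 347.41.

347.41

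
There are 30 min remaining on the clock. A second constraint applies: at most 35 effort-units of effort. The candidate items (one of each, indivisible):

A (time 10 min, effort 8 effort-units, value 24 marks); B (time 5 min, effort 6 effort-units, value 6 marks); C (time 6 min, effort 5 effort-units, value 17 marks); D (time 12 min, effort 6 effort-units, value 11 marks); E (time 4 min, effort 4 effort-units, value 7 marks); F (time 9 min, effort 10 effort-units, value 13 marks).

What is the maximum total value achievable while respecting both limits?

Feasible sets respecting both limits:
- A+C+E+F: time 29, effort 27, value 61
- A+B+C+F: time 30, effort 29, value 60
- A+B+C+E: time 25, effort 23, value 54
- A+C+F: time 25, effort 23, value 54
Best: 61 marks.

61 marks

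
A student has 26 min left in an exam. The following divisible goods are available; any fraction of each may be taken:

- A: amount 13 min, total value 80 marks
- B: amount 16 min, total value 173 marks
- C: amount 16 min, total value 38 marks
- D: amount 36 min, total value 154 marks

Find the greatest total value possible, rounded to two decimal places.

234.54

Take in order of value per unit:
- B (173/16 per unit): all 16 → value 173, running total 173.00
- A (80/13 per unit): 10 of 13 → value 10×80/13 = 61.5385, running total 234.54
Total 234.54.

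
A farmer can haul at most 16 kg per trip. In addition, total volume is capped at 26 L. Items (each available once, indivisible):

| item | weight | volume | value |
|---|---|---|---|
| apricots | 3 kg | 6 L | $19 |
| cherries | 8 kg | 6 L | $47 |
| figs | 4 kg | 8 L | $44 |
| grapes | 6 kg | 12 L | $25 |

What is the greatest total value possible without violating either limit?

$110

Feasible sets respecting both limits:
- apricots+cherries+figs: weight 15, volume 20, value 110
- cherries+figs: weight 12, volume 14, value 91
- apricots+figs+grapes: weight 13, volume 26, value 88
Best: $110.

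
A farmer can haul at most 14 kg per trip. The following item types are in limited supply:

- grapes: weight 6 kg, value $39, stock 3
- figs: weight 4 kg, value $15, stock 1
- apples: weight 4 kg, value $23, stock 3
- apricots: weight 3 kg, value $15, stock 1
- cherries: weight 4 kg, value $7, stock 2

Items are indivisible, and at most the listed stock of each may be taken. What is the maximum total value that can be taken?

$85

Top feasible selections:
- 1×grapes + 2×apples: weight 14, value 85
- 2×grapes: weight 12, value 78
Best: $85.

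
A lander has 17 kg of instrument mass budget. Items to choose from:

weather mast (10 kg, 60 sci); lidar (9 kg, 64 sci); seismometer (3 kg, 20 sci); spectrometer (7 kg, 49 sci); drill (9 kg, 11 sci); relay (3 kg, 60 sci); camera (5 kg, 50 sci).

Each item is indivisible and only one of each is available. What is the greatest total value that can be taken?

This is a 0/1 knapsack; check combinations near the capacity.
- lidar+relay+camera: mass 9+3+5=17, value 64+60+50=174
- spectrometer+relay+camera: mass 7+3+5=15, value 49+60+50=159
- lidar+seismometer+relay: mass 9+3+3=15, value 64+20+60=144
Best: 174 sci.

174 sci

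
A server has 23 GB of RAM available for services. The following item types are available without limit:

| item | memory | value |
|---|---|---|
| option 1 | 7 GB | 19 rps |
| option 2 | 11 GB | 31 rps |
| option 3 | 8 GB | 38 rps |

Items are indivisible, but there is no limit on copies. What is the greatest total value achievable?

95 rps

Best value-per-unit is option 3 at 38/8; filling with it alone gives 2×38 = 76.
Optimal mix: 1×option 1 + 2×option 3 → memory 23, value 95.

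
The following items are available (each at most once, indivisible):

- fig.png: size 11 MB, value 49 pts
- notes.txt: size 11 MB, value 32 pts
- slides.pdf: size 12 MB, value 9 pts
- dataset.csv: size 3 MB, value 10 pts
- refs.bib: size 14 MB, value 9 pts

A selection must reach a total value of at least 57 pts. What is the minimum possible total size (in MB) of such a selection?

Subsets with value ≥ 57, sorted by total size:
- fig.png+dataset.csv: size 14, value 59
- fig.png+notes.txt: size 22, value 81
- fig.png+slides.pdf: size 23, value 58
- fig.png+notes.txt+dataset.csv: size 25, value 91
Minimum size: 14 MB.

14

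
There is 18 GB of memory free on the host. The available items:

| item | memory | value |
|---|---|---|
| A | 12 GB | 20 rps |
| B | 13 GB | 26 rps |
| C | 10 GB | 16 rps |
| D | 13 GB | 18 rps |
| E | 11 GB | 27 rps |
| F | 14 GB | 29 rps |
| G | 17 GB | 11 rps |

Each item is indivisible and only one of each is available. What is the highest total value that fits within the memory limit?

Check high-value combinations within 18 GB:
- F: memory 14, value 29
- E: memory 11, value 27
- B: memory 13, value 26
Best: 29 rps.

29 rps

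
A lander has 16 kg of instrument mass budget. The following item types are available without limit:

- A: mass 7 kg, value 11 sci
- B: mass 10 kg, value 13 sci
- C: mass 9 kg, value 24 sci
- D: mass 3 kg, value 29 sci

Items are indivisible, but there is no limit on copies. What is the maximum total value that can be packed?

Best value-per-unit is D at 29/3, and filling with it alone uses mass 5×3=15. No mix of the others beats 5×29 = 145.

145 sci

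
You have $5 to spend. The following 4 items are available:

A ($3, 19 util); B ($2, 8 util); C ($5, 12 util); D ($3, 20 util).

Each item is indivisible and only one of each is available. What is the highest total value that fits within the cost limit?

28 util

Check high-value combinations within $5:
- B+D: cost 2+3=5, value 8+20=28
- A+B: cost 3+2=5, value 19+8=27
- D: cost 3, value 20
Best: 28 util.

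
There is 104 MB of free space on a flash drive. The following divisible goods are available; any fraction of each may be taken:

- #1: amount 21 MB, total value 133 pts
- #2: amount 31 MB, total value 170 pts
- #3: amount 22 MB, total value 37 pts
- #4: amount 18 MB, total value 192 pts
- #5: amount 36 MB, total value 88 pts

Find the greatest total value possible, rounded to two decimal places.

Take in order of value per unit:
- #4 (192/18 per unit): all 18 → value 192, running total 192.00
- #1 (133/21 per unit): all 21 → value 133, running total 325.00
- #2 (170/31 per unit): all 31 → value 170, running total 495.00
- #5 (88/36 per unit): 34 of 36 → value 34×88/36 = 83.1111, running total 578.11
Total 578.11.

578.11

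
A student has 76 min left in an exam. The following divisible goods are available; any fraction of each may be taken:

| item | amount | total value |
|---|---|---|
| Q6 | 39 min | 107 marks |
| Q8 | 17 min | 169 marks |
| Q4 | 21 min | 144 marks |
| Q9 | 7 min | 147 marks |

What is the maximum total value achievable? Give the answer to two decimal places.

Take in order of value per unit:
- Q9 (147/7 per unit): all 7 → value 147, running total 147.00
- Q8 (169/17 per unit): all 17 → value 169, running total 316.00
- Q4 (144/21 per unit): all 21 → value 144, running total 460.00
- Q6 (107/39 per unit): 31 of 39 → value 31×107/39 = 85.0513, running total 545.05
Total 545.05.

545.05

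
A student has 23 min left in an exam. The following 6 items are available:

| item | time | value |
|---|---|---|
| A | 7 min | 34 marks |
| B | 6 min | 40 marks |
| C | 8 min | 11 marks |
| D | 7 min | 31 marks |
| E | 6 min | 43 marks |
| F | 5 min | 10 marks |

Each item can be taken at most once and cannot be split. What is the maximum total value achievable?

117 marks

Check high-value combinations within 23 min:
- A+B+E: time 7+6+6=19, value 34+40+43=117
- B+D+E: time 6+7+6=19, value 40+31+43=114
- A+D+E: time 7+7+6=20, value 34+31+43=108
Best: 117 marks.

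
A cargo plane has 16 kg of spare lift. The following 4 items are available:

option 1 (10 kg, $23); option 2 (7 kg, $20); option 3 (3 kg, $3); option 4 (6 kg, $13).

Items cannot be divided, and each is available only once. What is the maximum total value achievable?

Check high-value combinations within 16 kg:
- option 1+option 4: weight 10+6=16, value 23+13=36
- option 2+option 3+option 4: weight 7+3+6=16, value 20+3+13=36
- option 2+option 4: weight 7+6=13, value 20+13=33
- option 1+option 3: weight 10+3=13, value 23+3=26
Best: $36.

$36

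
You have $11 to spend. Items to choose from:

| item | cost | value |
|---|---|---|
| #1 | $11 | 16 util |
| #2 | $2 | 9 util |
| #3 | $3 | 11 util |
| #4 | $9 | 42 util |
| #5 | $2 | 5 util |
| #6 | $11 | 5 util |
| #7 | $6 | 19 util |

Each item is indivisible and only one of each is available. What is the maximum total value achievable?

Check high-value combinations within $11:
- #2+#4: cost 2+9=11, value 9+42=51
- #4+#5: cost 9+2=11, value 42+5=47
- #4: cost 9, value 42
- #2+#3+#7: cost 2+3+6=11, value 9+11+19=39
Best: 51 util.

51 util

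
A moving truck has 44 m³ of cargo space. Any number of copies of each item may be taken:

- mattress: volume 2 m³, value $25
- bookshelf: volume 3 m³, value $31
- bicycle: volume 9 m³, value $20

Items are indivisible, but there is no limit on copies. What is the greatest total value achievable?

Best value-per-unit is mattress at 25/2, and filling with it alone uses volume 22×2=44. No mix of the others beats 22×25 = 550.

$550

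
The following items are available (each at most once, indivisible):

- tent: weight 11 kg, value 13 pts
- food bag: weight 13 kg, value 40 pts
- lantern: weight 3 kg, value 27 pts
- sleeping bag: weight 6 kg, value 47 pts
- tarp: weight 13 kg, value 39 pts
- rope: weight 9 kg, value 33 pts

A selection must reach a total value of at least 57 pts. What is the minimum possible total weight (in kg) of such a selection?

9

Subsets with value ≥ 57, sorted by total weight:
- lantern+sleeping bag: weight 9, value 74
- lantern+rope: weight 12, value 60
Minimum weight: 9 kg.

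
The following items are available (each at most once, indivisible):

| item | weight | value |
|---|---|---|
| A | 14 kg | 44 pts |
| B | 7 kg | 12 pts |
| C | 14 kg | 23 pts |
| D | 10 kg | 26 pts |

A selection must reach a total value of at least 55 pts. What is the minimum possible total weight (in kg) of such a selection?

Subsets with value ≥ 55, sorted by total weight:
- A+B: weight 21, value 56
- A+D: weight 24, value 70
Minimum weight: 21 kg.

21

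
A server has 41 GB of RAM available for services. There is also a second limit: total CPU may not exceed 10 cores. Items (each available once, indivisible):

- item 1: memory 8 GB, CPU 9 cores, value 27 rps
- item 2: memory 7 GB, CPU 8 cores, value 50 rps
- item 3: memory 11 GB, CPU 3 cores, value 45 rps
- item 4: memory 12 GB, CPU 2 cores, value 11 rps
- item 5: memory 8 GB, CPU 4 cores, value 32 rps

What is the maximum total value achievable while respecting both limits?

Feasible sets respecting both limits:
- item 3+item 4+item 5: memory 31, CPU 9, value 88
- item 3+item 5: memory 19, CPU 7, value 77
- item 2+item 4: memory 19, CPU 10, value 61
- item 3+item 4: memory 23, CPU 5, value 56
Best: 88 rps.

88 rps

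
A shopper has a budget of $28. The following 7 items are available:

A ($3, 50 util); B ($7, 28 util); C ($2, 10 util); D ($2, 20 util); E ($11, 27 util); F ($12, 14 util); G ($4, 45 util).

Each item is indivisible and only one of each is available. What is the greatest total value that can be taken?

170 util

Check high-value combinations within $28:
- A+B+D+E+G: cost 3+7+2+11+4=27, value 50+28+20+27+45=170
- A+B+C+E+G: cost 3+7+2+11+4=27, value 50+28+10+27+45=160
- A+B+D+F+G: cost 3+7+2+12+4=28, value 50+28+20+14+45=157
- A+B+C+D+G: cost 3+7+2+2+4=18, value 50+28+10+20+45=153
- A+C+D+E+G: cost 3+2+2+11+4=22, value 50+10+20+27+45=152
Best: 170 util.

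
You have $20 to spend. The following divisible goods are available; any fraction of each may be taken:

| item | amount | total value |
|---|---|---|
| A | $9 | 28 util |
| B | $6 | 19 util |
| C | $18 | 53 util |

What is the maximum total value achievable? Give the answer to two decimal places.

Take in order of value per unit:
- B (19/6 per unit): all 6 → value 19, running total 19.00
- A (28/9 per unit): all 9 → value 28, running total 47.00
- C (53/18 per unit): 5 of 18 → value 5×53/18 = 14.7222, running total 61.72
Total 61.72.

61.72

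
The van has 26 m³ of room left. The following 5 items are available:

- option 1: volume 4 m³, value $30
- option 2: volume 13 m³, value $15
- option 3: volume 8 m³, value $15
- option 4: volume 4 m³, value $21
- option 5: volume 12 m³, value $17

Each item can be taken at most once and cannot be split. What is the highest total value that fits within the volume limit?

$68

Check high-value combinations within 26 m³:
- option 1+option 4+option 5: volume 4+4+12=20, value 30+21+17=68
- option 1+option 3+option 4: volume 4+8+4=16, value 30+15+21=66
- option 1+option 2+option 4: volume 4+13+4=21, value 30+15+21=66
- option 1+option 3+option 5: volume 4+8+12=24, value 30+15+17=62
- option 1+option 2+option 3: volume 4+13+8=25, value 30+15+15=60
Best: $68.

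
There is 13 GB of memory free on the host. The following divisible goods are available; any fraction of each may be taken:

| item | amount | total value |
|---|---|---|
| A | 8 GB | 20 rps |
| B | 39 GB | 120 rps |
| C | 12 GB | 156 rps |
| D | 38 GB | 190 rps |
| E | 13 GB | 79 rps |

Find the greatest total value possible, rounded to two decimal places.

Take in order of value per unit:
- C (156/12 per unit): all 12 → value 156, running total 156.00
- E (79/13 per unit): 1 of 13 → value 1×79/13 = 6.0769, running total 162.08
Total 162.08.

162.08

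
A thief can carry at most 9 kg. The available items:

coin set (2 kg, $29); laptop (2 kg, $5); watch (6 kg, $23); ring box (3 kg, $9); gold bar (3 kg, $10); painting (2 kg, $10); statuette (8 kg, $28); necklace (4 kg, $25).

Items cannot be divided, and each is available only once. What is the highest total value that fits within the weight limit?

$64

This is a 0/1 knapsack; check combinations near the capacity.
- coin set+painting+necklace: weight 2+2+4=8, value 29+10+25=64
- coin set+gold bar+necklace: weight 2+3+4=9, value 29+10+25=64
- coin set+ring box+necklace: weight 2+3+4=9, value 29+9+25=63
- coin set+laptop+necklace: weight 2+2+4=8, value 29+5+25=59
- coin set+necklace: weight 2+4=6, value 29+25=54
Best: $64.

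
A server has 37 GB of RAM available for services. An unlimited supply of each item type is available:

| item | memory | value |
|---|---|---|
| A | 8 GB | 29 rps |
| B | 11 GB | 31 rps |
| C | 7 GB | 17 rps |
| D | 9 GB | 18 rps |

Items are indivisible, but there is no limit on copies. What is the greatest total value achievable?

118 rps

Best value-per-unit is A at 29/8; filling with it alone gives 4×29 = 116.
Optimal mix: 3×A + 1×B → memory 35, value 118.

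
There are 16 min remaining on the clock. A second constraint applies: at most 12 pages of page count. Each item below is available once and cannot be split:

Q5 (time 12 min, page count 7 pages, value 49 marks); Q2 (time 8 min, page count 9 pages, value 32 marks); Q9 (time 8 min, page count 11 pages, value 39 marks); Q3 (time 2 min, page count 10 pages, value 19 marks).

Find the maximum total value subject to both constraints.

Feasible sets respecting both limits:
- Q5: time 12, page count 7, value 49
- Q9: time 8, page count 11, value 39
- Q2: time 8, page count 9, value 32
- Q3: time 2, page count 10, value 19
Best: 49 marks.

49 marks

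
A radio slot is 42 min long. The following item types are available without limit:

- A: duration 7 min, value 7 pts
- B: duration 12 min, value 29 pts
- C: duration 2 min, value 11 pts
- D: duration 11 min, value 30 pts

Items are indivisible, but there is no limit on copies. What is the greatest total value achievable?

231 pts

Best value-per-unit is C at 11/2, and filling with it alone uses duration 21×2=42. No mix of the others beats 21×11 = 231.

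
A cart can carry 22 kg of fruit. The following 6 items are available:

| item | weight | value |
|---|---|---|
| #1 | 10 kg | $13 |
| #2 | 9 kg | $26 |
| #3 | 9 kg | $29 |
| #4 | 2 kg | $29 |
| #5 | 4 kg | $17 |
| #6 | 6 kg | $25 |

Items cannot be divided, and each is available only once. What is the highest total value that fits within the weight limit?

Check high-value combinations within 22 kg:
- #3+#4+#5+#6: weight 9+2+4+6=21, value 29+29+17+25=100
- #2+#4+#5+#6: weight 9+2+4+6=21, value 26+29+17+25=97
- #2+#3+#4: weight 9+9+2=20, value 26+29+29=84
- #1+#4+#5+#6: weight 10+2+4+6=22, value 13+29+17+25=84
Best: $100.

$100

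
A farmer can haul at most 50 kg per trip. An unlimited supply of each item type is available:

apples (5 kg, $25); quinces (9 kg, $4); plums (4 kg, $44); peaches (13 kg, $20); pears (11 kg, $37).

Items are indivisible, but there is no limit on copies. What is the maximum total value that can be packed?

Best value-per-unit is plums at 44/4, and filling with it alone uses weight 12×4=48. No mix of the others beats 12×44 = 528.

$528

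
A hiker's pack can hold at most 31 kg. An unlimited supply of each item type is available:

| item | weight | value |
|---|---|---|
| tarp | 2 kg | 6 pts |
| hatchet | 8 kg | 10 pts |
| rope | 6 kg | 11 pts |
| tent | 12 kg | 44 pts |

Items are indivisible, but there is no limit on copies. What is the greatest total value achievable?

Best value-per-unit is tent at 44/12; filling with it alone gives 2×44 = 88.
Optimal mix: 3×tarp + 2×tent → weight 30, value 106.

106 pts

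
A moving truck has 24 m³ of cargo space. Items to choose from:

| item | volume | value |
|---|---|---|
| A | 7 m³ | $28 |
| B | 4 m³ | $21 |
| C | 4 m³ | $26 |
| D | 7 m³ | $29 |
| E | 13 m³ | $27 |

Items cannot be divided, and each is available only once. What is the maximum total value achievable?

Check high-value combinations within 24 m³:
- A+B+C+D: volume 7+4+4+7=22, value 28+21+26+29=104
- A+C+D: volume 7+4+7=18, value 28+26+29=83
- C+D+E: volume 4+7+13=24, value 26+29+27=82
Best: $104.

$104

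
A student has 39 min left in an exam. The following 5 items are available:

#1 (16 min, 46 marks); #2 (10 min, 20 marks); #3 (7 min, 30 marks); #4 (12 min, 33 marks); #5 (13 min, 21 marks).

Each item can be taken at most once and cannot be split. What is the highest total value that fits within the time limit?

Check high-value combinations within 39 min:
- #1+#3+#4: time 16+7+12=35, value 46+30+33=109
- #1+#2+#4: time 16+10+12=38, value 46+20+33=99
- #1+#3+#5: time 16+7+13=36, value 46+30+21=97
- #1+#2+#3: time 16+10+7=33, value 46+20+30=96
- #1+#2+#5: time 16+10+13=39, value 46+20+21=87
Best: 109 marks.

109 marks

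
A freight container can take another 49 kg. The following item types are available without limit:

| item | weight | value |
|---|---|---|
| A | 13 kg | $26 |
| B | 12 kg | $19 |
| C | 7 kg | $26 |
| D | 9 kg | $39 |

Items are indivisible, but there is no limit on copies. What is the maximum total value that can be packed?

Best value-per-unit is D at 39/9; filling with it alone gives 5×39 = 195.
Optimal mix: 3×C + 3×D → weight 48, value 195.

$195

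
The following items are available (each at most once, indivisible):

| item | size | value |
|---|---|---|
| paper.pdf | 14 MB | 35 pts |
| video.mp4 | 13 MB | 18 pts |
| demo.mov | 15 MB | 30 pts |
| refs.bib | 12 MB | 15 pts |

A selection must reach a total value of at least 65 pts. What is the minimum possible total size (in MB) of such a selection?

29

Subsets with value ≥ 65, sorted by total size:
- paper.pdf+demo.mov: size 29, value 65
- paper.pdf+video.mp4+refs.bib: size 39, value 68
- paper.pdf+demo.mov+refs.bib: size 41, value 80
- paper.pdf+video.mp4+demo.mov: size 42, value 83
Minimum size: 29 MB.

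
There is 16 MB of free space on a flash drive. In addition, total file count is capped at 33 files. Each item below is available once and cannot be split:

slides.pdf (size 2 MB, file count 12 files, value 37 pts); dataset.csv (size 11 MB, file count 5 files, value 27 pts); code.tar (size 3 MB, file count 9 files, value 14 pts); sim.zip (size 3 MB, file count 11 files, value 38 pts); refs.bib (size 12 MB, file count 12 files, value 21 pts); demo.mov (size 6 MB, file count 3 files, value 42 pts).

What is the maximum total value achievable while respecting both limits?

Feasible sets respecting both limits:
- slides.pdf+sim.zip+demo.mov: size 11, file count 26, value 117
- slides.pdf+dataset.csv+sim.zip: size 16, file count 28, value 102
- code.tar+sim.zip+demo.mov: size 12, file count 23, value 94
Best: 117 pts.

117 pts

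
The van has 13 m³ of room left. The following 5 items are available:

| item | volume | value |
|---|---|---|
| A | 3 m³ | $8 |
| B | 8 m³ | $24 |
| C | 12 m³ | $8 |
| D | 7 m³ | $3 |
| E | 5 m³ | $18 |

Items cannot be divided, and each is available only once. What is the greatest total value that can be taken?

Check high-value combinations within 13 m³:
- B+E: volume 8+5=13, value 24+18=42
- A+B: volume 3+8=11, value 8+24=32
- A+E: volume 3+5=8, value 8+18=26
Best: $42.

$42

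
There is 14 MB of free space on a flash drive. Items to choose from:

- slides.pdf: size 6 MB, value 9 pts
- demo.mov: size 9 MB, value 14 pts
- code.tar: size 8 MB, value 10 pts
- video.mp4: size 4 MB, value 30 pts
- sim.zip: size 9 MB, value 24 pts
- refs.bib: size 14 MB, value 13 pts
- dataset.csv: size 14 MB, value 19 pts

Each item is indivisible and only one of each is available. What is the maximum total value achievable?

54 pts

Check high-value combinations within 14 MB:
- video.mp4+sim.zip: size 4+9=13, value 30+24=54
- demo.mov+video.mp4: size 9+4=13, value 14+30=44
- code.tar+video.mp4: size 8+4=12, value 10+30=40
Best: 54 pts.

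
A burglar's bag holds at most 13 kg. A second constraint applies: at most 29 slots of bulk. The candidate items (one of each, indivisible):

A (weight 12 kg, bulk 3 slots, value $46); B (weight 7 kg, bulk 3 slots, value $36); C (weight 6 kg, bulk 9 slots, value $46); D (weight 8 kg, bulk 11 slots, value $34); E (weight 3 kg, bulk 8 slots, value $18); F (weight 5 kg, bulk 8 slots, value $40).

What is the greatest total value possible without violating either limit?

Feasible sets respecting both limits:
- C+F: weight 11, bulk 17, value 86
- B+C: weight 13, bulk 12, value 82
- B+F: weight 12, bulk 11, value 76
- D+F: weight 13, bulk 19, value 74
Best: $86.

$86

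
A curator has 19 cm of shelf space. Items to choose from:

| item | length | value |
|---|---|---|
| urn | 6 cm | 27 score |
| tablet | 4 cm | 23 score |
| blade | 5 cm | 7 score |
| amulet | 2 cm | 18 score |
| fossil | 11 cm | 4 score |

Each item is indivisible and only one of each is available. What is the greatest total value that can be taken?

75 score

Check high-value combinations within 19 cm:
- urn+tablet+blade+amulet: length 6+4+5+2=17, value 27+23+7+18=75
- urn+tablet+amulet: length 6+4+2=12, value 27+23+18=68
- urn+tablet+blade: length 6+4+5=15, value 27+23+7=57
Best: 75 score.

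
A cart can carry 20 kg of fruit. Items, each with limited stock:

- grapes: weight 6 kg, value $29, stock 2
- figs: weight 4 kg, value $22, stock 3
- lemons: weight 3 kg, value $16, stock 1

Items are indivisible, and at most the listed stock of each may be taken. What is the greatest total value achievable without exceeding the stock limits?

$102

Best selections within weight 20 and stock limits:
- 2×grapes + 2×figs: weight 20, value 102
- 2×grapes + 1×figs + 1×lemons: weight 19, value 96
- 1×grapes + 3×figs: weight 18, value 95
- 1×grapes + 2×figs + 1×lemons: weight 17, value 89
Best: $102.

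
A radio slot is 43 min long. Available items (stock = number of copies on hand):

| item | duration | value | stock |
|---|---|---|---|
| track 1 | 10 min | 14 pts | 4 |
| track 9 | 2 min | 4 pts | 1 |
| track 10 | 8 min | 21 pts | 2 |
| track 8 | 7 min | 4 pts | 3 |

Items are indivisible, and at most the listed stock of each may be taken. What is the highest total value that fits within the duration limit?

74 pts

Top feasible selections:
- 2×track 1 + 1×track 9 + 2×track 10: duration 38, value 74
- 2×track 1 + 2×track 10 + 1×track 8: duration 43, value 74
- 2×track 1 + 2×track 10: duration 36, value 70
Best: 74 pts.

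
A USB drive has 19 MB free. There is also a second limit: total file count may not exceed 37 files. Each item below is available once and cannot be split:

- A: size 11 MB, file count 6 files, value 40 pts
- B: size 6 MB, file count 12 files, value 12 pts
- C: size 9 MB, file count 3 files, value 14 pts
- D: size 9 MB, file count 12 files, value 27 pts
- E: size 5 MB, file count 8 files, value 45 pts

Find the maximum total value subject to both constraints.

Feasible sets respecting both limits:
- A+E: size 16, file count 14, value 85
- D+E: size 14, file count 20, value 72
- C+E: size 14, file count 11, value 59
Best: 85 pts.

85 pts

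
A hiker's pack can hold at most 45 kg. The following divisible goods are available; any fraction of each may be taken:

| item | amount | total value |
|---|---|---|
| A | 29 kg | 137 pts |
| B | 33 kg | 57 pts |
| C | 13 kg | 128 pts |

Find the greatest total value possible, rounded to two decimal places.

Take in order of value per unit:
- C (128/13 per unit): all 13 → value 128, running total 128.00
- A (137/29 per unit): all 29 → value 137, running total 265.00
- B (57/33 per unit): 3 of 33 → value 3×57/33 = 5.1818, running total 270.18
Total 270.18.

270.18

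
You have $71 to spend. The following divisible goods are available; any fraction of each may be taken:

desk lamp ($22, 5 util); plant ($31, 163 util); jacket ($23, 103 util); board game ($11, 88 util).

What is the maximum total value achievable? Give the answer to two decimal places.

Take in order of value per unit:
- board game (88/11 per unit): all 11 → value 88, running total 88.00
- plant (163/31 per unit): all 31 → value 163, running total 251.00
- jacket (103/23 per unit): all 23 → value 103, running total 354.00
- desk lamp (5/22 per unit): 6 of 22 → value 6×5/22 = 1.3636, running total 355.36
Total 355.36.

355.36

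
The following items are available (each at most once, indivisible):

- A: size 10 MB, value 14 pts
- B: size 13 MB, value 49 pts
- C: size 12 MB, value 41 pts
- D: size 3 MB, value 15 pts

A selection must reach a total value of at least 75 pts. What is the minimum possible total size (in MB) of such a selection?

Subsets with value ≥ 75, sorted by total size:
- B+C: size 25, value 90
- A+B+D: size 26, value 78
Minimum size: 25 MB.

25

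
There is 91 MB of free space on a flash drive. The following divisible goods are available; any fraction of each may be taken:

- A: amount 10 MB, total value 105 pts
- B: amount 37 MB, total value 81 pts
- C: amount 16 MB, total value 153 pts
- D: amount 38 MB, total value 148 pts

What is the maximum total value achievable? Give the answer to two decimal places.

Take in order of value per unit:
- A (105/10 per unit): all 10 → value 105, running total 105.00
- C (153/16 per unit): all 16 → value 153, running total 258.00
- D (148/38 per unit): all 38 → value 148, running total 406.00
- B (81/37 per unit): 27 of 37 → value 27×81/37 = 59.1081, running total 465.11
Total 465.11.

465.11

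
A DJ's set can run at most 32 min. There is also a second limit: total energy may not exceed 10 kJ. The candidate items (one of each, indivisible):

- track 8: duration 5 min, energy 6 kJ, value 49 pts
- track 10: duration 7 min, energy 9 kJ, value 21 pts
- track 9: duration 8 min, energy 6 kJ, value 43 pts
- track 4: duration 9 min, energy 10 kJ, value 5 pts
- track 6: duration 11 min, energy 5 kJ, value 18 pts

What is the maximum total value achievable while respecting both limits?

Feasible sets respecting both limits:
- track 8: duration 5, energy 6, value 49
- track 9: duration 8, energy 6, value 43
- track 10: duration 7, energy 9, value 21
Best: 49 pts.

49 pts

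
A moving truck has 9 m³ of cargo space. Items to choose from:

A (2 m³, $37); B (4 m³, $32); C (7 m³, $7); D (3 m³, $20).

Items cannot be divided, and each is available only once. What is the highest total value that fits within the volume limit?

$89

Check high-value combinations within 9 m³:
- A+B+D: volume 2+4+3=9, value 37+32+20=89
- A+B: volume 2+4=6, value 37+32=69
- A+D: volume 2+3=5, value 37+20=57
Best: $89.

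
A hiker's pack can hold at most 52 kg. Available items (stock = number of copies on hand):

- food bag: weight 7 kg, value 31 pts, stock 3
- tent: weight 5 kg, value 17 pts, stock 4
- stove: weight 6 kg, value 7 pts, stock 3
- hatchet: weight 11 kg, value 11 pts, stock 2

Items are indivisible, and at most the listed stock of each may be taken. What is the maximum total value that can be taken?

Top feasible selections:
- 3×food bag + 4×tent + 1×hatchet: weight 52, value 172
- 3×food bag + 4×tent + 1×stove: weight 47, value 168
Best: 172 pts.

172 pts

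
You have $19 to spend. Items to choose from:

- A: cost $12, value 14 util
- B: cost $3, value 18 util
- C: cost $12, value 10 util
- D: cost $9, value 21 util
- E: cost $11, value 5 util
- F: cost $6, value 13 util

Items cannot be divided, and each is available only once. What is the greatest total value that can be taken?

Check high-value combinations within $19:
- B+D+F: cost 3+9+6=18, value 18+21+13=52
- B+D: cost 3+9=12, value 18+21=39
- D+F: cost 9+6=15, value 21+13=34
Best: 52 util.

52 util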